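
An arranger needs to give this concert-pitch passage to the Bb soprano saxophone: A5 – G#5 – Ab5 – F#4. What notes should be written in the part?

B5 A#5 Bb5 G#4

The Bb soprano saxophone sounds a major second below written, so the written part must be a major second above concert — transpose each note up.
A5 to B5
G#5 to A#5
Ab5 to Bb5
F#4 to G#4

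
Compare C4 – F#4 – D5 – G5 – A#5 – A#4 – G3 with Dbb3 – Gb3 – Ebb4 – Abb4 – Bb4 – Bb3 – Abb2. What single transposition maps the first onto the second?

Take the first pair: C4 → Dbb3. C to D spans 7 letter names, so the interval is some kind of seventh.
Dbb3 to C4 is 12 semitones, which makes it an augmented seventh; the second version is lower, so the direction is down.
Checking another pair — G3 → Abb2 — gives the same interval.

down an augmented seventh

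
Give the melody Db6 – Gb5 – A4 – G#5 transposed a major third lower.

Bbb5 Ebb5 F4 E5

A major third down from Db6 gives Bbb5.
A major third down from Gb5 gives Ebb5.
A4 down a major third is F4.
G#5 down a major third is E5.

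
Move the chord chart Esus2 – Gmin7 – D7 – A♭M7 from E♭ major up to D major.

D#sus2 F#min7 C#7 GM7

E♭ major up to D major is a major seventh; each chord root moves by that interval while the quality stays the same.
Esus2: root E up a major seventh → D#, giving D#sus2.
Gmin7: root G up a major seventh → F#, giving F#min7.
D7: root D up a major seventh → C#, giving C#7.
A♭M7: root A♭ up a major seventh → G, giving GM7.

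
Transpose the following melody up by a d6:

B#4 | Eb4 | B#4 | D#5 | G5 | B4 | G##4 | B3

A diminished sixth up from B#4 gives G5.
Eb4: a sixth up reaches C, and 7 semitones makes it Cbb5.
B#4 up a diminished sixth is G5.
D#5: a sixth up reaches B, and 7 semitones makes it Bb5.
G5: a sixth up reaches E, and 7 semitones makes it Ebb6.
B4: a sixth up reaches G, and 7 semitones makes it Gb5.
G##4: a sixth up reaches E, and 7 semitones makes it E5.
B3 up a diminished sixth is Gb4.

G5 Cbb5 G5 Bb5 Ebb6 Gb5 E5 Gb4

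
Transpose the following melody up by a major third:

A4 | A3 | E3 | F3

A4 -> C#5
A3 -> C#4
E3 -> G#3
F3 -> A3

C#5 C#4 G#3 A3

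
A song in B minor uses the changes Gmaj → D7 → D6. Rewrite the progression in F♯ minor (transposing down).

B minor down to F♯ minor is a perfect fourth; each chord root moves by that interval while the quality stays the same.
Gmaj: root G down a perfect fourth → D, giving Dmaj.
D7: root D down a perfect fourth → A, giving A7.
D6: root D down a perfect fourth → A, giving A6.

Dmaj A7 A6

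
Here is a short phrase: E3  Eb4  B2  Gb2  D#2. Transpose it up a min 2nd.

F3 Fb4 C3 Abb2 E2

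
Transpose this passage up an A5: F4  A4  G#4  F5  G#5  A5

C#5 E#5 D##5 C#6 D##6 E#6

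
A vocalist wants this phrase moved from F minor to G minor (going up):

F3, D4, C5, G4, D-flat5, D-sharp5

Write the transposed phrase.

G3 E4 D5 A4 Eb5 E#5

F minor to G minor up is a major second, so every note moves up by that interval.
F3 → G3
D4 → E4
C5 → D5
G4 → A4
Db5 → Eb5
D#5 → E#5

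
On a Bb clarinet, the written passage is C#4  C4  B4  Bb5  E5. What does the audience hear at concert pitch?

B3 Bb3 A4 Ab5 D5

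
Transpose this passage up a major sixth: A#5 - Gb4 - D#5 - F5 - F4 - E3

A#5 up a major sixth is F##6.
Gb4 up a major sixth is Eb5.
D#5: a sixth up reaches B, and 9 semitones makes it B#5.
F5: a sixth up reaches D, and 9 semitones makes it D6.
A major sixth up from F4 gives D5.
A major sixth up from E3 gives C#4.

F##6 Eb5 B#5 D6 D5 C#4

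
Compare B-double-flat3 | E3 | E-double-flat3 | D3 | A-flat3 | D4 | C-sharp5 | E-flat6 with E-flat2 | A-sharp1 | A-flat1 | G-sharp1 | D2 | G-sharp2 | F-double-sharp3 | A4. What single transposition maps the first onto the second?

Take the first pair: Bbb3 → Eb2. B to E spans 12 letter names, so the interval is some kind of twelfth.
Eb2 to Bbb3 is 18 semitones, which makes it a diminished twelfth; the second version is lower, so the direction is down.
Checking another pair — Eb6 → A4 — gives the same interval.

down a diminished twelfth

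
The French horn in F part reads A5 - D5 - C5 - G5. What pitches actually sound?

D5 G4 F4 C5

The French horn in F sounds a perfect fifth below written, so transpose each written note down a perfect fifth.
A5 gives D5
D5 gives G4
C5 gives F4
G5 gives C5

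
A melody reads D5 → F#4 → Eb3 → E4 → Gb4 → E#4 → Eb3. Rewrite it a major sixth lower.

F4 A3 Gb2 G3 Bbb3 G#3 Gb2

D5 -> F4
F#4 -> A3
Eb3 -> Gb2
E4 -> G3
Gb4 -> Bbb3
E#4 -> G#3
Eb3 -> Gb2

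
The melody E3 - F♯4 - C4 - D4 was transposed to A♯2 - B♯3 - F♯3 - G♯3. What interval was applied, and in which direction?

down a diminished fifth

From E3 to A#2 is 5 letter names — a fifth of some quality.
A#2 to E3 is 6 semitones, which makes it a diminished fifth; the second version is lower, so the direction is down.
Checking another pair — D4 → G#3 — gives the same interval.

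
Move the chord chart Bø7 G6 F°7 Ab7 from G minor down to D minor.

G minor down to D minor is a perfect fourth; each chord root moves by that interval while the quality stays the same.
Bø7: root B down a perfect fourth → F#, giving F#ø7.
G6: root G down a perfect fourth → D, giving D6.
F°7: root F down a perfect fourth → C, giving C°7.
Ab7: root Ab down a perfect fourth → Eb, giving Eb7.

F#ø7 D6 C°7 Eb7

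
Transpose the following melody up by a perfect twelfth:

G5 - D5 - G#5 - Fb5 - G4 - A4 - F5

D7 A6 D#7 Cb7 D6 E6 C7

G5 to D7
D5 to A6
G#5 to D#7
Fb5 to Cb7
G4 to D6
A4 to E6
F5 to C7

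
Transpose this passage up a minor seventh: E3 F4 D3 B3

E3 to D4
F4 to Eb5
D3 to C4
B3 to A4

D4 Eb5 C4 A4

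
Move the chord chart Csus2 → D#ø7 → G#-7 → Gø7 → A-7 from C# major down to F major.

Fbsus2 Gø7 C-7 Cbø7 Db-7

C# major down to F major is an augmented fifth; each chord root moves by that interval while the quality stays the same.
Csus2: root C down an augmented fifth → Fb, giving Fbsus2.
D#ø7: root D# down an augmented fifth → G, giving Gø7.
G#-7: root G# down an augmented fifth → C, giving C-7.
Gø7: root G down an augmented fifth → Cb, giving Cbø7.
A-7: root A down an augmented fifth → Db, giving Db-7.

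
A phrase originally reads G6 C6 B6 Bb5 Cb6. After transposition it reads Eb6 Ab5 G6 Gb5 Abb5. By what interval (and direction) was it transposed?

Take the first pair: G6 → Eb6. G to E spans 3 letter names, so the interval is some kind of third.
Eb6 to G6 is 4 semitones, which makes it a major third; the second version is lower, so the direction is down.
Checking another pair — Cb6 → Abb5 — gives the same interval.

down a major third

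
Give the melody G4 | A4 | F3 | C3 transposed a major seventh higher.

F#5 G#5 E4 B3

A major seventh up from G4 gives F#5.
A4 up a major seventh is G#5.
A major seventh up from F3 gives E4.
A major seventh up from C3 gives B3.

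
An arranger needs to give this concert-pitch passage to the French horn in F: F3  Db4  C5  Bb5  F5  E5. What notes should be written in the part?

C4 Ab4 G5 F6 C6 B5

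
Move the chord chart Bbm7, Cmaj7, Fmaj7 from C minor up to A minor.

C minor up to A minor is a major sixth; each chord root moves by that interval while the quality stays the same.
Bbm7: root Bb up a major sixth → G, giving Gm7.
Cmaj7: root C up a major sixth → A, giving Amaj7.
Fmaj7: root F up a major sixth → D, giving Dmaj7.

Gm7 Amaj7 Dmaj7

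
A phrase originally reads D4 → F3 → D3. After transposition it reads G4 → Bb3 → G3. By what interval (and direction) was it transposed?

Take the first pair: D4 → G4. D to G spans 4 letter names, so the interval is some kind of fourth.
D4 to G4 is 5 semitones, which makes it a perfect fourth; the second version is higher, so the direction is up.
Checking another pair — D3 → G3 — gives the same interval.

up a perfect fourth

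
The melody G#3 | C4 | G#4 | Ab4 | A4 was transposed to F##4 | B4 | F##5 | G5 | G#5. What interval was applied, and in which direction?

up a major seventh

Take the first pair: G#3 → F##4. G to F spans 7 letter names, so the interval is some kind of seventh.
G#3 to F##4 is 11 semitones, which makes it a major seventh; the second version is higher, so the direction is up.
Checking another pair — A4 → G#5 — gives the same interval.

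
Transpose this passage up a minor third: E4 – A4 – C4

G4 C5 Eb4

E4 becomes G4
A4 becomes C5
C4 becomes Eb4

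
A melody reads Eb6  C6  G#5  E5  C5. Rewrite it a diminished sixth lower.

G#5 E#5 B##4 G##4 E#4

Eb6 gives G#5
C6 gives E#5
G#5 gives B##4
E5 gives G##4
C5 gives E#4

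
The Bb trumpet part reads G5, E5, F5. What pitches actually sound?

Written C4 on the Bb trumpet sounds as Bb3, a major second lower; apply that shift to every note.
G5 becomes F5
E5 becomes D5
F5 becomes Eb5

F5 D5 Eb5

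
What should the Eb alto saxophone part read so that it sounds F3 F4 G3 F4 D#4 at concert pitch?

D4 D5 E4 D5 B#4

The Eb alto saxophone sounds a major sixth below written, so the written part must be a major sixth above concert — transpose each note up.
F3 → D4
F4 → D5
G3 → E4
F4 → D5
D#4 → B#4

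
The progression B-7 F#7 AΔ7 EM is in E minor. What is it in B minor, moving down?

E minor down to B minor is a perfect fourth; each chord root moves by that interval while the quality stays the same.
B-7: root B down a perfect fourth → F#, giving F#-7.
F#7: root F# down a perfect fourth → C#, giving C#7.
AΔ7: root A down a perfect fourth → E, giving EΔ7.
EM: root E down a perfect fourth → B, giving BM.

F#-7 C#7 EΔ7 BM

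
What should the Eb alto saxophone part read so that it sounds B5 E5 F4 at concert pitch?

G#6 C#6 D5

Written C4 sounds as Eb3 on the Eb alto saxophone, so concert pitches are written a major sixth up.
B5 -> G#6
E5 -> C#6
F4 -> D5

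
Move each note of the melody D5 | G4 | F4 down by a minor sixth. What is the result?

D5: a sixth down reaches F, and 8 semitones makes it F#4.
G4 down a minor sixth is B3.
F4: a sixth down reaches A, and 8 semitones makes it A3.

F#4 B3 A3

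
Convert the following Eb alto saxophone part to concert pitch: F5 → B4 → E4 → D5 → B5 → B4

Ab4 D4 G3 F4 D5 D4

Written C4 on the Eb alto saxophone sounds as Eb3, a major sixth lower; apply that shift to every note.
F5 gives Ab4
B4 gives D4
E4 gives G3
D5 gives F4
B5 gives D5
B4 gives D4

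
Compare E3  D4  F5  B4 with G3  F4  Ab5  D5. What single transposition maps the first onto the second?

up a minor third

Take the first pair: E3 → G3. E to G spans 3 letter names, so the interval is some kind of third.
E3 to G3 is 3 semitones, which makes it a minor third; the second version is higher, so the direction is up.
Checking another pair — B4 → D5 — gives the same interval.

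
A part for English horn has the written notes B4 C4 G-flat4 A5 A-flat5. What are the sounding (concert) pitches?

E4 F3 Cb4 D5 Db5

The English horn sounds a perfect fifth below written, so transpose each written note down a perfect fifth.
B4 -> E4
C4 -> F3
Gb4 -> Cb4
A5 -> D5
Ab5 -> Db5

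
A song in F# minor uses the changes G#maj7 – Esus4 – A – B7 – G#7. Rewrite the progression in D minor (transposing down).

F# minor down to D minor is a major third; each chord root moves by that interval while the quality stays the same.
G#maj7: root G# down a major third → E, giving Emaj7.
Esus4: root E down a major third → C, giving Csus4.
A: root A down a major third → F, giving F.
B7: root B down a major third → G, giving G7.
G#7: root G# down a major third → E, giving E7.

Emaj7 Csus4 F G7 E7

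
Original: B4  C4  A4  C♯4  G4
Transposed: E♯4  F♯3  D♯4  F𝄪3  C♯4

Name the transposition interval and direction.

down a diminished fifth

Take the first pair: B4 → E#4. B to E spans 5 letter names, so the interval is some kind of fifth.
E#4 to B4 is 6 semitones, which makes it a diminished fifth; the second version is lower, so the direction is down.
Checking another pair — G4 → C#4 — gives the same interval.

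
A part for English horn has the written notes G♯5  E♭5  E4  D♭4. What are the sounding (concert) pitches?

C#5 Ab4 A3 Gb3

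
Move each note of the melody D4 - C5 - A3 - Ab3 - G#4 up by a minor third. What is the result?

A minor third up from D4 gives F4.
A minor third up from C5 gives Eb5.
A minor third up from A3 gives C4.
Ab3: a third up reaches C, and 3 semitones makes it Cb4.
G#4: a third up reaches B, and 3 semitones makes it B4.

F4 Eb5 C4 Cb4 B4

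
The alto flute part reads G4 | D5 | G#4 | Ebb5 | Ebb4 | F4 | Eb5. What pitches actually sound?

D4 A4 D#4 Bbb4 Bbb3 C4 Bb4

The alto flute sounds a perfect fourth below written, so transpose each written note down a perfect fourth.
G4 -> D4
D5 -> A4
G#4 -> D#4
Ebb5 -> Bbb4
Ebb4 -> Bbb3
F4 -> C4
Eb5 -> Bb4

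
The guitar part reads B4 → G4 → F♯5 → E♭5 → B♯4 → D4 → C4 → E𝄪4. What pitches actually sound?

The guitar sounds a perfect octave below written, so transpose each written note down a perfect octave.
B4 becomes B3
G4 becomes G3
F#5 becomes F#4
Eb5 becomes Eb4
B#4 becomes B#3
D4 becomes D3
C4 becomes C3
E##4 becomes E##3

B3 G3 F#4 Eb4 B#3 D3 C3 E##3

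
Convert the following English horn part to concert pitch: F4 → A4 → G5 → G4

The English horn sounds a perfect fifth below written, so transpose each written note down a perfect fifth.
F4 -> Bb3
A4 -> D4
G5 -> C5
G4 -> C4

Bb3 D4 C5 C4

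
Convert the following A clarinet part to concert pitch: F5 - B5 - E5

D5 G#5 C#5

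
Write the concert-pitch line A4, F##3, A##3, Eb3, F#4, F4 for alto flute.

D5 B#3 D##4 Ab3 B4 Bb4

Written C4 sounds as G3 on the alto flute, so concert pitches are written a perfect fourth up.
A4 → D5
F##3 → B#3
A##3 → D##4
Eb3 → Ab3
F#4 → B4
F4 → Bb4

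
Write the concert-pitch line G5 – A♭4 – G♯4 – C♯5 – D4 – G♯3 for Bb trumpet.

Written C4 sounds as Bb3 on the Bb trumpet, so concert pitches are written a major second up.
G5 → A5
Ab4 → Bb4
G#4 → A#4
C#5 → D#5
D4 → E4
G#3 → A#3

A5 Bb4 A#4 D#5 E4 A#3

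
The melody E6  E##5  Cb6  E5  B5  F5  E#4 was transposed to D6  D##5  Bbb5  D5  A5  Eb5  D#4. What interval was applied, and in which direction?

From E6 to D6 is 2 letter names — a second of some quality.
D6 to E6 is 2 semitones, which makes it a major second; the second version is lower, so the direction is down.
Checking another pair — E#4 → D#4 — gives the same interval.

down a major second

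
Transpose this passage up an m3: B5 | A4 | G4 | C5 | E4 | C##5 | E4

B5 becomes D6
A4 becomes C5
G4 becomes Bb4
C5 becomes Eb5
E4 becomes G4
C##5 becomes E#5
E4 becomes G4

D6 C5 Bb4 Eb5 G4 E#5 G4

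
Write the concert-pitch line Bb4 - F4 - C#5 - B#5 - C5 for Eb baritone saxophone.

G6 D6 A#6 G##7 A6

Written C4 sounds as Eb2 on the Eb baritone saxophone, so concert pitches are written a major thirteenth up.
Bb4 -> G6
F4 -> D6
C#5 -> A#6
B#5 -> G##7
C5 -> A6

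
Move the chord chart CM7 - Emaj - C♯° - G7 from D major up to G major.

FM7 Amaj F#° C7

D major up to G major is a perfect fourth; each chord root moves by that interval while the quality stays the same.
CM7: root C up a perfect fourth → F, giving FM7.
Emaj: root E up a perfect fourth → A, giving Amaj.
C♯°: root C♯ up a perfect fourth → F#, giving F#°.
G7: root G up a perfect fourth → C, giving C7.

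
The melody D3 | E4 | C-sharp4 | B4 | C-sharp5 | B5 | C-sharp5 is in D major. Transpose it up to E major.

D major to E major up is a major second, so every note moves up by that interval.
D3 gives E3
E4 gives F#4
C#4 gives D#4
B4 gives C#5
C#5 gives D#5
B5 gives C#6
C#5 gives D#5

E3 F#4 D#4 C#5 D#5 C#6 D#5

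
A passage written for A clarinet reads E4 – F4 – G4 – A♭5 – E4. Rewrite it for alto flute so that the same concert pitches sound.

F#4 G4 A4 Bb5 F#4

First find concert pitch: the A clarinet sounds a minor third below written, so E4 F4 G4 A♭5 E4 sounds C#4 D4 E4 F5 C#4.
Then write for alto flute: it sounds a perfect fourth below written, so the part must be a perfect fourth above concert.
C#4 → F#4
D4 → G4
E4 → A4
F5 → Bb5
C#4 → F#4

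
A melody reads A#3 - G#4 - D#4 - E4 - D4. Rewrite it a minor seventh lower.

B#2 A#3 E#3 F#3 E3

A#3 down a minor seventh is B#2.
G#4: a seventh down reaches A, and 10 semitones makes it A#3.
D#4: a seventh down reaches E, and 10 semitones makes it E#3.
E4: a seventh down reaches F, and 10 semitones makes it F#3.
A minor seventh down from D4 gives E3.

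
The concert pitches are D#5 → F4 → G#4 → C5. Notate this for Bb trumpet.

E#5 G4 A#4 D5

The Bb trumpet sounds a major second below written, so the written part must be a major second above concert — transpose each note up.
D#5 becomes E#5
F4 becomes G4
G#4 becomes A#4
C5 becomes D5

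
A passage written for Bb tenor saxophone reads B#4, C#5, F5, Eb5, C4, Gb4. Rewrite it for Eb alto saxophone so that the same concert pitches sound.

First find concert pitch: the Bb tenor saxophone sounds a major ninth below written, so B#4 C#5 F5 Eb5 C4 Gb4 sounds A#3 B3 Eb4 Db4 Bb2 Fb3.
Then write for Eb alto saxophone: it sounds a major sixth below written, so the part must be a major sixth above concert.
A#3 → F##4
B3 → G#4
Eb4 → C5
Db4 → Bb4
Bb2 → G3
Fb3 → Db4

F##4 G#4 C5 Bb4 G3 Db4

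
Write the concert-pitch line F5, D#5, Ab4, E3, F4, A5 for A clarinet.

Ab5 F#5 Cb5 G3 Ab4 C6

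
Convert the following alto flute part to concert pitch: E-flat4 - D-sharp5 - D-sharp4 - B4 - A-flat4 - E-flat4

Written C4 on the alto flute sounds as G3, a perfect fourth lower; apply that shift to every note.
Eb4 gives Bb3
D#5 gives A#4
D#4 gives A#3
B4 gives F#4
Ab4 gives Eb4
Eb4 gives Bb3

Bb3 A#4 A#3 F#4 Eb4 Bb3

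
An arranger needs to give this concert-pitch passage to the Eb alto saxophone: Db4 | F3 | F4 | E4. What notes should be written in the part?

The Eb alto saxophone sounds a major sixth below written, so the written part must be a major sixth above concert — transpose each note up.
Db4 -> Bb4
F3 -> D4
F4 -> D5
E4 -> C#5

Bb4 D4 D5 C#5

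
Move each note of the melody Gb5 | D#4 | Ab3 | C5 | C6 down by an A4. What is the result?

Dbb5 A3 Ebb3 Gb4 Gb5

Gb5 becomes Dbb5
D#4 becomes A3
Ab3 becomes Ebb3
C5 becomes Gb4
C6 becomes Gb5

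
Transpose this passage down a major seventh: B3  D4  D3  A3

B3: a seventh down reaches C, and 11 semitones makes it C3.
D4 down a major seventh is Eb3.
A major seventh down from D3 gives Eb2.
A3: a seventh down reaches B, and 11 semitones makes it Bb2.

C3 Eb3 Eb2 Bb2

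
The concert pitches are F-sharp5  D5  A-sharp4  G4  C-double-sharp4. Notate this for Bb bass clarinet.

G#6 E6 B#5 A5 D##5

The Bb bass clarinet sounds a major ninth below written, so the written part must be a major ninth above concert — transpose each note up.
F#5 becomes G#6
D5 becomes E6
A#4 becomes B#5
G4 becomes A5
C##4 becomes D##5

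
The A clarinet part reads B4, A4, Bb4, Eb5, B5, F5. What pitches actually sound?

The A clarinet sounds a minor third below written, so transpose each written note down a minor third.
B4 -> G#4
A4 -> F#4
Bb4 -> G4
Eb5 -> C5
B5 -> G#5
F5 -> D5

G#4 F#4 G4 C5 G#5 D5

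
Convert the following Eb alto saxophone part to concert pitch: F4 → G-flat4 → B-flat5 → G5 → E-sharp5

Written C4 on the Eb alto saxophone sounds as Eb3, a major sixth lower; apply that shift to every note.
F4 to Ab3
Gb4 to Bbb3
Bb5 to Db5
G5 to Bb4
E#5 to G#4

Ab3 Bbb3 Db5 Bb4 G#4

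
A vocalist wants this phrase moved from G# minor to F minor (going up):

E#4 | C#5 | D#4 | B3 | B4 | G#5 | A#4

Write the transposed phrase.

D5 Bb5 C5 Ab4 Ab5 F6 G5

From G# up to F is a diminished seventh; apply that to each pitch.
E#4 → D5
C#5 → Bb5
D#4 → C5
B3 → Ab4
B4 → Ab5
G#5 → F6
A#4 → G5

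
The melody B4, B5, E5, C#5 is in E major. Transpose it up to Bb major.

E major to Bb major up is a diminished fifth, so every note moves up by that interval.
B4 gives F5
B5 gives F6
E5 gives Bb5
C#5 gives G5

F5 F6 Bb5 G5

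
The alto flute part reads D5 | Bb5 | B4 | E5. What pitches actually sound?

Written C4 on the alto flute sounds as G3, a perfect fourth lower; apply that shift to every note.
D5 to A4
Bb5 to F5
B4 to F#4
E5 to B4

A4 F5 F#4 B4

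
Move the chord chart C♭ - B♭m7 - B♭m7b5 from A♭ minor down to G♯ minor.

B A#m7 A#m7b5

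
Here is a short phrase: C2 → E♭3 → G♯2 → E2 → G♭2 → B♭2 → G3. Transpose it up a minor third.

C2: a third up reaches E, and 3 semitones makes it Eb2.
Eb3 up a minor third is Gb3.
A minor third up from G#2 gives B2.
E2: a third up reaches G, and 3 semitones makes it G2.
A minor third up from Gb2 gives Bbb2.
A minor third up from Bb2 gives Db3.
G3 up a minor third is Bb3.

Eb2 Gb3 B2 G2 Bbb2 Db3 Bb3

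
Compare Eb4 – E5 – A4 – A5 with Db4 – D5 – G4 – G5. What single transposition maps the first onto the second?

Take the first pair: Eb4 → Db4. E to D spans 2 letter names, so the interval is some kind of second.
Db4 to Eb4 is 2 semitones, which makes it a major second; the second version is lower, so the direction is down.
Checking another pair — A5 → G5 — gives the same interval.

down a major second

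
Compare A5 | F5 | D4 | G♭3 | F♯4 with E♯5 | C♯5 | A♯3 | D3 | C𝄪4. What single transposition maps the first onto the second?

down a diminished fourth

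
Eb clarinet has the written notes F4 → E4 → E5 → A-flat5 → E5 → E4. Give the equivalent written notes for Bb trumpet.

First find concert pitch: the Eb clarinet sounds a minor third above written, so F4 E4 E5 A-flat5 E5 E4 sounds Ab4 G4 G5 Cb6 G5 G4.
Then write for Bb trumpet: it sounds a major second below written, so the part must be a major second above concert.
Ab4 → Bb4
G4 → A4
G5 → A5
Cb6 → Db6
G5 → A5
G4 → A4

Bb4 A4 A5 Db6 A5 A4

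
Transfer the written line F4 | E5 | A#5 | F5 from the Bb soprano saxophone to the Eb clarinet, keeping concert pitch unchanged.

First find concert pitch: the Bb soprano saxophone sounds a major second below written, so F4 E5 A#5 F5 sounds Eb4 D5 G#5 Eb5.
Then write for Eb clarinet: it sounds a minor third above written, so the part must be a minor third below concert.
Eb4 → C4
D5 → B4
G#5 → E#5
Eb5 → C5

C4 B4 E#5 C5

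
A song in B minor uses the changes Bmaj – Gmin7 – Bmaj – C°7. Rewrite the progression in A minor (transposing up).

Amaj Fmin7 Amaj Bb°7

B minor up to A minor is a minor seventh; each chord root moves by that interval while the quality stays the same.
Bmaj: root B up a minor seventh → A, giving Amaj.
Gmin7: root G up a minor seventh → F, giving Fmin7.
Bmaj: root B up a minor seventh → A, giving Amaj.
C°7: root C up a minor seventh → Bb, giving Bb°7.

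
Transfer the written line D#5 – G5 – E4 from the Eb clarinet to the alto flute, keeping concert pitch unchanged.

First find concert pitch: the Eb clarinet sounds a minor third above written, so D#5 G5 E4 sounds F#5 Bb5 G4.
Then write for alto flute: it sounds a perfect fourth below written, so the part must be a perfect fourth above concert.
F#5 → B5
Bb5 → Eb6
G4 → C5

B5 Eb6 C5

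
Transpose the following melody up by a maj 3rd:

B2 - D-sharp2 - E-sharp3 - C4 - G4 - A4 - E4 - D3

B2 becomes D#3
D#2 becomes F##2
E#3 becomes G##3
C4 becomes E4
G4 becomes B4
A4 becomes C#5
E4 becomes G#4
D3 becomes F#3

D#3 F##2 G##3 E4 B4 C#5 G#4 F#3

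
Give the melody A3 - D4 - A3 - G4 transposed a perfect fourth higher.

D4 G4 D4 C5

A3: a fourth up reaches D, and 5 semitones makes it D4.
D4: a fourth up reaches G, and 5 semitones makes it G4.
A3 up a perfect fourth is D4.
G4 up a perfect fourth is C5.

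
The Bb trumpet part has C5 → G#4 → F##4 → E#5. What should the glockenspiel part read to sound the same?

Bb2 F#2 E#2 D#3

First find concert pitch: the Bb trumpet sounds a major second below written, so C5 G#4 F##4 E#5 sounds Bb4 F#4 E#4 D#5.
Then write for glockenspiel: it sounds a perfect fifteenth above written, so the part must be a perfect fifteenth below concert.
Bb4 → Bb2
F#4 → F#2
E#4 → E#2
D#5 → D#3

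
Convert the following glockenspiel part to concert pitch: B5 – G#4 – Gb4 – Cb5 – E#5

Written C4 on the glockenspiel sounds as C6, a perfect fifteenth higher; apply that shift to every note.
B5 becomes B7
G#4 becomes G#6
Gb4 becomes Gb6
Cb5 becomes Cb7
E#5 becomes E#7

B7 G#6 Gb6 Cb7 E#7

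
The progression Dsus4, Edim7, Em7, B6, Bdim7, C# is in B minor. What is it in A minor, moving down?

B minor down to A minor is a major second; each chord root moves by that interval while the quality stays the same.
Dsus4: root D down a major second → C, giving Csus4.
Edim7: root E down a major second → D, giving Ddim7.
Em7: root E down a major second → D, giving Dm7.
B6: root B down a major second → A, giving A6.
Bdim7: root B down a major second → A, giving Adim7.
C#: root C# down a major second → B, giving B.

Csus4 Ddim7 Dm7 A6 Adim7 B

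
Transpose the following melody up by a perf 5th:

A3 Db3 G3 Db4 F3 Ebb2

E4 Ab3 D4 Ab4 C4 Bbb2

A3 to E4
Db3 to Ab3
G3 to D4
Db4 to Ab4
F3 to C4
Ebb2 to Bbb2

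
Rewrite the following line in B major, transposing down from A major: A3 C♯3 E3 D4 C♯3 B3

A major to B major down is a minor seventh, so every note moves down by that interval.
A3 gives B2
C#3 gives D#2
E3 gives F#2
D4 gives E3
C#3 gives D#2
B3 gives C#3

B2 D#2 F#2 E3 D#2 C#3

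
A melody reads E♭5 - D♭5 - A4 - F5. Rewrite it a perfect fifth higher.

Bb5 Ab5 E5 C6

Eb5 → Bb5
Db5 → Ab5
A4 → E5
F5 → C6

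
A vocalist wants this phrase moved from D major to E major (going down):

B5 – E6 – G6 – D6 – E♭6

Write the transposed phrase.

C#5 F#5 A5 E5 F5

From D down to E is a minor seventh; apply that to each pitch.
B5 gives C#5
E6 gives F#5
G6 gives A5
D6 gives E5
Eb6 gives F5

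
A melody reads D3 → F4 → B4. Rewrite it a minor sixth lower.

F#2 A3 D#4

D3 to F#2
F4 to A3
B4 to D#4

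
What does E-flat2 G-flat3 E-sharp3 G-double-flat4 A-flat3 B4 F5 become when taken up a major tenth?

A major tenth up from Eb2 gives G3.
A major tenth up from Gb3 gives Bb4.
A major tenth up from E#3 gives G##4.
Gbb4: a tenth up reaches B, and 16 semitones makes it Bbb5.
Ab3 up a major tenth is C5.
B4: a tenth up reaches D, and 16 semitones makes it D#6.
A major tenth up from F5 gives A6.

G3 Bb4 G##4 Bbb5 C5 D#6 A6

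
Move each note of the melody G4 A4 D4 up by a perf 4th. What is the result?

C5 D5 G4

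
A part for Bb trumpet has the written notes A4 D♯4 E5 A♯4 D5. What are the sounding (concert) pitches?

G4 C#4 D5 G#4 C5

The Bb trumpet sounds a major second below written, so transpose each written note down a major second.
A4 → G4
D#4 → C#4
E5 → D5
A#4 → G#4
D5 → C5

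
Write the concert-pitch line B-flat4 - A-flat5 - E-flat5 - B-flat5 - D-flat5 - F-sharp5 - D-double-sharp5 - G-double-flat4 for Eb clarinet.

The Eb clarinet sounds a minor third above written, so the written part must be a minor third below concert — transpose each note down.
Bb4 to G4
Ab5 to F5
Eb5 to C5
Bb5 to G5
Db5 to Bb4
F#5 to D#5
D##5 to B##4
Gbb4 to Ebb4

G4 F5 C5 G5 Bb4 D#5 B##4 Ebb4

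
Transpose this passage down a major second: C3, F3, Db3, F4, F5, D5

C3 -> Bb2
F3 -> Eb3
Db3 -> Cb3
F4 -> Eb4
F5 -> Eb5
D5 -> C5

Bb2 Eb3 Cb3 Eb4 Eb5 C5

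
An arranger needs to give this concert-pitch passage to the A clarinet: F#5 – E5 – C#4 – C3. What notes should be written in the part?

Written C4 sounds as A3 on the A clarinet, so concert pitches are written a minor third up.
F#5 becomes A5
E5 becomes G5
C#4 becomes E4
C3 becomes Eb3

A5 G5 E4 Eb3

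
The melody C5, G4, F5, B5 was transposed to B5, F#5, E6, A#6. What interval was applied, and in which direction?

From C5 to B5 is 7 letter names — a seventh of some quality.
C5 to B5 is 11 semitones, which makes it a major seventh; the second version is higher, so the direction is up.
Checking another pair — B5 → A#6 — gives the same interval.

up a major seventh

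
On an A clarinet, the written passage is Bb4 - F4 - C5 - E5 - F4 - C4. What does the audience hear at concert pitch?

G4 D4 A4 C#5 D4 A3

The A clarinet sounds a minor third below written, so transpose each written note down a minor third.
Bb4 gives G4
F4 gives D4
C5 gives A4
E5 gives C#5
F4 gives D4
C4 gives A3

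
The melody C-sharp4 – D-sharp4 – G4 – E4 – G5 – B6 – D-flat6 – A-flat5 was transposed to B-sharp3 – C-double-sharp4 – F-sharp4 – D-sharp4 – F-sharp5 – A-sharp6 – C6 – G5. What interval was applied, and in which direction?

down a minor second

From C#4 to B#3 is 2 letter names — a second of some quality.
B#3 to C#4 is 1 semitone, which makes it a minor second; the second version is lower, so the direction is down.
Checking another pair — Ab5 → G5 — gives the same interval.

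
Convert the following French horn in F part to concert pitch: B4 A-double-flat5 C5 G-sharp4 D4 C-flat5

E4 Dbb5 F4 C#4 G3 Fb4

The French horn in F sounds a perfect fifth below written, so transpose each written note down a perfect fifth.
B4 → E4
Abb5 → Dbb5
C5 → F4
G#4 → C#4
D4 → G3
Cb5 → Fb4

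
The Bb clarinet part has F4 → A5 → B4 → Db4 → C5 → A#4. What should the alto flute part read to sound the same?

Ab4 C6 D5 Fb4 Eb5 C#5

First find concert pitch: the Bb clarinet sounds a major second below written, so F4 A5 B4 Db4 C5 A#4 sounds Eb4 G5 A4 Cb4 Bb4 G#4.
Then write for alto flute: it sounds a perfect fourth below written, so the part must be a perfect fourth above concert.
Eb4 → Ab4
G5 → C6
A4 → D5
Cb4 → Fb4
Bb4 → Eb5
G#4 → C#5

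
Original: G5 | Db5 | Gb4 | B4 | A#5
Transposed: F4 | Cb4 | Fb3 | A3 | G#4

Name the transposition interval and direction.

From G5 to F4 is 9 letter names — a ninth of some quality.
F4 to G5 is 14 semitones, which makes it a major ninth; the second version is lower, so the direction is down.
Checking another pair — A#5 → G#4 — gives the same interval.

down a major ninth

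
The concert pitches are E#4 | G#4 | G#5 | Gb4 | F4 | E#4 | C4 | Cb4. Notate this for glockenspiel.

E#2 G#2 G#3 Gb2 F2 E#2 C2 Cb2

Written C4 sounds as C6 on the glockenspiel, so concert pitches are written a perfect fifteenth down.
E#4 to E#2
G#4 to G#2
G#5 to G#3
Gb4 to Gb2
F4 to F2
E#4 to E#2
C4 to C2
Cb4 to Cb2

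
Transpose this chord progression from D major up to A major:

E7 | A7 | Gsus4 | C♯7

B7 E7 Dsus4 G#7

D major up to A major is a perfect fifth; each chord root moves by that interval while the quality stays the same.
E7: root E up a perfect fifth → B, giving B7.
A7: root A up a perfect fifth → E, giving E7.
Gsus4: root G up a perfect fifth → D, giving Dsus4.
C♯7: root C♯ up a perfect fifth → G#, giving G#7.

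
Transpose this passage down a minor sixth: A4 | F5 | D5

A4 → C#4
F5 → A4
D5 → F#4

C#4 A4 F#4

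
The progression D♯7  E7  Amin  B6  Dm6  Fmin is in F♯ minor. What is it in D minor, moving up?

B7 C7 Fmin G6 Bbm6 Dbmin

F♯ minor up to D minor is a minor sixth; each chord root moves by that interval while the quality stays the same.
D♯7: root D♯ up a minor sixth → B, giving B7.
E7: root E up a minor sixth → C, giving C7.
Amin: root A up a minor sixth → F, giving Fmin.
B6: root B up a minor sixth → G, giving G6.
Dm6: root D up a minor sixth → Bb, giving Bbm6.
Fmin: root F up a minor sixth → Db, giving Dbmin.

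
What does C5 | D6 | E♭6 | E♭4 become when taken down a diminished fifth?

F#4 G#5 A5 A3

C5 → F#4
D6 → G#5
Eb6 → A5
Eb4 → A3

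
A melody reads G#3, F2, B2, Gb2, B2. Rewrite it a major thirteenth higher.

G#3 to E#5
F2 to D4
B2 to G#4
Gb2 to Eb4
B2 to G#4

E#5 D4 G#4 Eb4 G#4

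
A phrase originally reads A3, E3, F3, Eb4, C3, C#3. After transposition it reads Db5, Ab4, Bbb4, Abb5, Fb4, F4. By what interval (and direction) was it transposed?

up a diminished eleventh

From A3 to Db5 is 11 letter names — an eleventh of some quality.
A3 to Db5 is 16 semitones, which makes it a diminished eleventh; the second version is higher, so the direction is up.
Checking another pair — C#3 → F4 — gives the same interval.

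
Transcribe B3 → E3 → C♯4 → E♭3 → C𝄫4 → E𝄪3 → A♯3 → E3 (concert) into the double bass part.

B4 E4 C#5 Eb4 Cbb5 E##4 A#4 E4

Written C4 sounds as C3 on the double bass, so concert pitches are written a perfect octave up.
B3 to B4
E3 to E4
C#4 to C#5
Eb3 to Eb4
Cbb4 to Cbb5
E##3 to E##4
A#3 to A#4
E3 to E4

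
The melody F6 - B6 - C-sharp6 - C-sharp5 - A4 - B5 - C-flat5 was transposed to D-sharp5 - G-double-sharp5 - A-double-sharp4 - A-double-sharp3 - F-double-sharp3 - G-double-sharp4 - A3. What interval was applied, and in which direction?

down a diminished tenth

From F6 to D#5 is 10 letter names — a tenth of some quality.
D#5 to F6 is 14 semitones, which makes it a diminished tenth; the second version is lower, so the direction is down.
Checking another pair — Cb5 → A3 — gives the same interval.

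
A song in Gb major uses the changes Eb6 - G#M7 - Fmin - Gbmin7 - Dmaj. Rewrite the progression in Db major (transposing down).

Bb6 D#M7 Cmin Dbmin7 Amaj

Gb major down to Db major is a perfect fourth; each chord root moves by that interval while the quality stays the same.
Eb6: root Eb down a perfect fourth → Bb, giving Bb6.
G#M7: root G# down a perfect fourth → D#, giving D#M7.
Fmin: root F down a perfect fourth → C, giving Cmin.
Gbmin7: root Gb down a perfect fourth → Db, giving Dbmin7.
Dmaj: root D down a perfect fourth → A, giving Amaj.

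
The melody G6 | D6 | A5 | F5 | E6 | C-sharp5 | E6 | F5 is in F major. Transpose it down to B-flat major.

From F down to B-flat is a perfect fifth; apply that to each pitch.
G6 → C6
D6 → G5
A5 → D5
F5 → Bb4
E6 → A5
C#5 → F#4
E6 → A5
F5 → Bb4

C6 G5 D5 Bb4 A5 F#4 A5 Bb4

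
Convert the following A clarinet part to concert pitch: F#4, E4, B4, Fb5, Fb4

D#4 C#4 G#4 Db5 Db4

The A clarinet sounds a minor third below written, so transpose each written note down a minor third.
F#4 to D#4
E4 to C#4
B4 to G#4
Fb5 to Db5
Fb4 to Db4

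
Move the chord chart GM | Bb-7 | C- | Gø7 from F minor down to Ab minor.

F minor down to Ab minor is a major sixth; each chord root moves by that interval while the quality stays the same.
GM: root G down a major sixth → Bb, giving BbM.
Bb-7: root Bb down a major sixth → Db, giving Db-7.
C-: root C down a major sixth → Eb, giving Eb-.
Gø7: root G down a major sixth → Bb, giving Bbø7.

BbM Db-7 Eb- Bbø7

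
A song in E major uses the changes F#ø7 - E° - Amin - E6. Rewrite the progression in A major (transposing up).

E major up to A major is a perfect fourth; each chord root moves by that interval while the quality stays the same.
F#ø7: root F# up a perfect fourth → B, giving Bø7.
E°: root E up a perfect fourth → A, giving A°.
Amin: root A up a perfect fourth → D, giving Dmin.
E6: root E up a perfect fourth → A, giving A6.

Bø7 A° Dmin A6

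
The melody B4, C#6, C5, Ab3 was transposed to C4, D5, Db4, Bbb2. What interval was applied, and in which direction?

down a major seventh

Take the first pair: B4 → C4. B to C spans 7 letter names, so the interval is some kind of seventh.
C4 to B4 is 11 semitones, which makes it a major seventh; the second version is lower, so the direction is down.
Checking another pair — Ab3 → Bbb2 — gives the same interval.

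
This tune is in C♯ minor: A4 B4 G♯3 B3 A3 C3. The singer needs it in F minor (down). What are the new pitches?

C♯ minor to F minor down is an augmented fifth, so every note moves down by that interval.
A4 to Db4
B4 to Eb4
G#3 to C3
B3 to Eb3
A3 to Db3
C3 to Fb2

Db4 Eb4 C3 Eb3 Db3 Fb2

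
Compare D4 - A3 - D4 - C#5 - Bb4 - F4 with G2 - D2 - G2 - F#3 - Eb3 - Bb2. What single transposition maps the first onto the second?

down a perfect twelfth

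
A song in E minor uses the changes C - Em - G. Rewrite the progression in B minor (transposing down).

E minor down to B minor is a perfect fourth; each chord root moves by that interval while the quality stays the same.
C: root C down a perfect fourth → G, giving G.
Em: root E down a perfect fourth → B, giving Bm.
G: root G down a perfect fourth → D, giving D.

G Bm D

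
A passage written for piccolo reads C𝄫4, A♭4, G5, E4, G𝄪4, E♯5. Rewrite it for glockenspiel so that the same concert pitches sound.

Cbb3 Ab3 G4 E3 G##3 E#4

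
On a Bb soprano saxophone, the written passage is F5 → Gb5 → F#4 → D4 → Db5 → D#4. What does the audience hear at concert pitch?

Written C4 on the Bb soprano saxophone sounds as Bb3, a major second lower; apply that shift to every note.
F5 to Eb5
Gb5 to Fb5
F#4 to E4
D4 to C4
Db5 to Cb5
D#4 to C#4

Eb5 Fb5 E4 C4 Cb5 C#4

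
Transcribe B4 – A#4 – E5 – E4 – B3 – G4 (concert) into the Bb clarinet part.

C#5 B#4 F#5 F#4 C#4 A4

Written C4 sounds as Bb3 on the Bb clarinet, so concert pitches are written a major second up.
B4 becomes C#5
A#4 becomes B#4
E5 becomes F#5
E4 becomes F#4
B3 becomes C#4
G4 becomes A4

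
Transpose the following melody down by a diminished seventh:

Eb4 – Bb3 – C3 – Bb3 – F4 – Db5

F#3 C#3 D#2 C#3 G#3 E4

Eb4 down a diminished seventh is F#3.
A diminished seventh down from Bb3 gives C#3.
C3: a seventh down reaches D, and 9 semitones makes it D#2.
A diminished seventh down from Bb3 gives C#3.
F4: a seventh down reaches G, and 9 semitones makes it G#3.
Db5 down a diminished seventh is E4.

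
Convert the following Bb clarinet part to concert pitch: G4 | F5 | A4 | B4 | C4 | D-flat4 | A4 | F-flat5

F4 Eb5 G4 A4 Bb3 Cb4 G4 Ebb5

The Bb clarinet sounds a major second below written, so transpose each written note down a major second.
G4 to F4
F5 to Eb5
A4 to G4
B4 to A4
C4 to Bb3
Db4 to Cb4
A4 to G4
Fb5 to Ebb5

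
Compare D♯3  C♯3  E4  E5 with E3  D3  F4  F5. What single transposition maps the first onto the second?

up a minor second

From D#3 to E3 is 2 letter names — a second of some quality.
D#3 to E3 is 1 semitone, which makes it a minor second; the second version is higher, so the direction is up.
Checking another pair — E5 → F5 — gives the same interval.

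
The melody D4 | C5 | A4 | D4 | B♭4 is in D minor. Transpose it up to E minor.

D minor to E minor up is a major second, so every note moves up by that interval.
D4 → E4
C5 → D5
A4 → B4
D4 → E4
Bb4 → C5

E4 D5 B4 E4 C5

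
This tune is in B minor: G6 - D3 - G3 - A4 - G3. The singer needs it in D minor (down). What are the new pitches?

Bb5 F2 Bb2 C4 Bb2

B minor to D minor down is a major sixth, so every note moves down by that interval.
G6 gives Bb5
D3 gives F2
G3 gives Bb2
A4 gives C4
G3 gives Bb2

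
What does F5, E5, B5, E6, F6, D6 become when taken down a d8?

F#4 E#4 B#4 E#5 F#5 D#5

A diminished octave down from F5 gives F#4.
E5 down a diminished octave is E#4.
B5: an octave down reaches B, and 11 semitones makes it B#4.
A diminished octave down from E6 gives E#5.
F6 down a diminished octave is F#5.
D6 down a diminished octave is D#5.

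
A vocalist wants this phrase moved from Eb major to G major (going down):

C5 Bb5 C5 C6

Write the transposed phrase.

Eb major to G major down is a minor sixth, so every note moves down by that interval.
C5 -> E4
Bb5 -> D5
C5 -> E4
C6 -> E5

E4 D5 E4 E5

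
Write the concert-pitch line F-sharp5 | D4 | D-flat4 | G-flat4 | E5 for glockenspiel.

The glockenspiel sounds a perfect fifteenth above written, so the written part must be a perfect fifteenth below concert — transpose each note down.
F#5 → F#3
D4 → D2
Db4 → Db2
Gb4 → Gb2
E5 → E3

F#3 D2 Db2 Gb2 E3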